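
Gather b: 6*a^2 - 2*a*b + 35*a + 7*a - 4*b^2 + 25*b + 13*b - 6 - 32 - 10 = 6*a^2 + 42*a - 4*b^2 + b*(38 - 2*a) - 48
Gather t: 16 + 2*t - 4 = 2*t + 12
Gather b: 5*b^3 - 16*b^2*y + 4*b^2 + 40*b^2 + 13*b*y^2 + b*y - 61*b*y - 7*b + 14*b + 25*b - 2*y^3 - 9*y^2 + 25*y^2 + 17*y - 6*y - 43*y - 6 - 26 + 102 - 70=5*b^3 + b^2*(44 - 16*y) + b*(13*y^2 - 60*y + 32) - 2*y^3 + 16*y^2 - 32*y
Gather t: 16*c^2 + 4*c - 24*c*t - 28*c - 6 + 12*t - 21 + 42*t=16*c^2 - 24*c + t*(54 - 24*c) - 27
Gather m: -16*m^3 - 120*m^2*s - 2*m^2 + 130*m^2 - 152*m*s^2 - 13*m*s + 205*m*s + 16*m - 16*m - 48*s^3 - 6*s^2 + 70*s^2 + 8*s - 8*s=-16*m^3 + m^2*(128 - 120*s) + m*(-152*s^2 + 192*s) - 48*s^3 + 64*s^2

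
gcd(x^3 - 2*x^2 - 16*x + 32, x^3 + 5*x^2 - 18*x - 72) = x - 4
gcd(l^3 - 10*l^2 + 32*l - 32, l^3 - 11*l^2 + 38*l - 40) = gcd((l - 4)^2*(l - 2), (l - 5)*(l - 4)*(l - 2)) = l^2 - 6*l + 8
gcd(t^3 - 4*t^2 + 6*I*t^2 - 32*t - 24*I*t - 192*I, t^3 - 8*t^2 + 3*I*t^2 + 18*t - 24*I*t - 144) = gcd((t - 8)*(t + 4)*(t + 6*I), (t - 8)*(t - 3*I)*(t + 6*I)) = t^2 + t*(-8 + 6*I) - 48*I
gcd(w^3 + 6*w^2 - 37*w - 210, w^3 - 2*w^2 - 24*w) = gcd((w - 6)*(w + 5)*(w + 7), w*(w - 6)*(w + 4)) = w - 6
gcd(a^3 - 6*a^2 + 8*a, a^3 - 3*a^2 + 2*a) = a^2 - 2*a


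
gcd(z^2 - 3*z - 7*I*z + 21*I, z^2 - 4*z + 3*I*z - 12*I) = 1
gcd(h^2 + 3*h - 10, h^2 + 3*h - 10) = h^2 + 3*h - 10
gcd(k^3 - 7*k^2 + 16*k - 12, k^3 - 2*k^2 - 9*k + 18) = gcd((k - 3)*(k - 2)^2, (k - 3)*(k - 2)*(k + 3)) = k^2 - 5*k + 6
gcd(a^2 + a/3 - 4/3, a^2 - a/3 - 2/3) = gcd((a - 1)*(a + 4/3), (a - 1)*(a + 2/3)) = a - 1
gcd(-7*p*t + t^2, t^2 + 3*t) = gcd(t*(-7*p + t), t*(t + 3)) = t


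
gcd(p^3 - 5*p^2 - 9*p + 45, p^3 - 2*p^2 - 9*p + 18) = p^2 - 9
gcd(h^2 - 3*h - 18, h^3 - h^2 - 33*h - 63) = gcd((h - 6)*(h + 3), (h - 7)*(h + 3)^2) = h + 3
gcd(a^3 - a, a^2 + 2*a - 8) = 1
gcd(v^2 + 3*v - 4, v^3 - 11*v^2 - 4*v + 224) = v + 4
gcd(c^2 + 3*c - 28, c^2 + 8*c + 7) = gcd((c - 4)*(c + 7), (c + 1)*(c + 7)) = c + 7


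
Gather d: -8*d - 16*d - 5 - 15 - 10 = -24*d - 30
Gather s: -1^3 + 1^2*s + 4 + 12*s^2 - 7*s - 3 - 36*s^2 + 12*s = -24*s^2 + 6*s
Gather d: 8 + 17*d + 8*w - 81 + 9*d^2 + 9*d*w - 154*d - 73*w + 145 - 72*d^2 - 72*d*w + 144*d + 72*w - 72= -63*d^2 + d*(7 - 63*w) + 7*w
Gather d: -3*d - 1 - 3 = -3*d - 4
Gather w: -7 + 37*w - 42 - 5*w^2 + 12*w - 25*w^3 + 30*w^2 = -25*w^3 + 25*w^2 + 49*w - 49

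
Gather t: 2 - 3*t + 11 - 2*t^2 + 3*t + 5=18 - 2*t^2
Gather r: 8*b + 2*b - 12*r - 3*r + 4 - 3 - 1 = 10*b - 15*r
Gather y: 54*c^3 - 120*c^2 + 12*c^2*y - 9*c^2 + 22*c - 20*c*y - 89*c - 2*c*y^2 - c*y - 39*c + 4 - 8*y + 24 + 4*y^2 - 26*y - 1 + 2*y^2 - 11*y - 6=54*c^3 - 129*c^2 - 106*c + y^2*(6 - 2*c) + y*(12*c^2 - 21*c - 45) + 21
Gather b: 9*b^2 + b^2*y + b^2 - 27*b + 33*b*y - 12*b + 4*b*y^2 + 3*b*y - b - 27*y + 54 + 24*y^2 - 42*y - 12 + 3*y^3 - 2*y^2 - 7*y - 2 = b^2*(y + 10) + b*(4*y^2 + 36*y - 40) + 3*y^3 + 22*y^2 - 76*y + 40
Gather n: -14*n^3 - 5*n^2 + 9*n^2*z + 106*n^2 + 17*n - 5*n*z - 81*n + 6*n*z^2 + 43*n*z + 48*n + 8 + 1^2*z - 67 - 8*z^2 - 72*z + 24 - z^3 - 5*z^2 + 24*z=-14*n^3 + n^2*(9*z + 101) + n*(6*z^2 + 38*z - 16) - z^3 - 13*z^2 - 47*z - 35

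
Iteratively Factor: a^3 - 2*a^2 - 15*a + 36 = (a - 3)*(a^2 + a - 12) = (a - 3)*(a + 4)*(a - 3)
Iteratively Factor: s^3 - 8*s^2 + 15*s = (s - 5)*(s^2 - 3*s) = (s - 5)*(s - 3)*(s)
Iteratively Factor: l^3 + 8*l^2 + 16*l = (l)*(l^2 + 8*l + 16) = l*(l + 4)*(l + 4)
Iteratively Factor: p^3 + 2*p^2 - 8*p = (p + 4)*(p^2 - 2*p) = (p - 2)*(p + 4)*(p)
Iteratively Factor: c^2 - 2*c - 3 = (c + 1)*(c - 3)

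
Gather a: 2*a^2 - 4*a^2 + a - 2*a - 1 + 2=-2*a^2 - a + 1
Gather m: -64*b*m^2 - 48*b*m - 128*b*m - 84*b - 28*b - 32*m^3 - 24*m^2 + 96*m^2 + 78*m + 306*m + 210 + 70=-112*b - 32*m^3 + m^2*(72 - 64*b) + m*(384 - 176*b) + 280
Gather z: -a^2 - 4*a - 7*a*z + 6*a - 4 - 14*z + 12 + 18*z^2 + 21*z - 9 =-a^2 + 2*a + 18*z^2 + z*(7 - 7*a) - 1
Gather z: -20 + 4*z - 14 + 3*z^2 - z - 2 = 3*z^2 + 3*z - 36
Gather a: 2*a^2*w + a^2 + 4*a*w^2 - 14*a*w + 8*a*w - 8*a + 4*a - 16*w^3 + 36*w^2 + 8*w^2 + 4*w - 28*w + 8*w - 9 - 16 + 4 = a^2*(2*w + 1) + a*(4*w^2 - 6*w - 4) - 16*w^3 + 44*w^2 - 16*w - 21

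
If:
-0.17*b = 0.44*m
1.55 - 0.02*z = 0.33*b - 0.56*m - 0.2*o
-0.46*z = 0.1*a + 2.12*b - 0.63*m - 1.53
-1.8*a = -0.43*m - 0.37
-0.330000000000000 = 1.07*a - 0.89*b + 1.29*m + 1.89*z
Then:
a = 0.15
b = 0.61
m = -0.23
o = -6.08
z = 0.19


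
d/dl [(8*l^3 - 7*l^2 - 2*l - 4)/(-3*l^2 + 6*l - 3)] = 2*(-4*l^3 + 12*l^2 - 8*l - 5)/(3*(l^3 - 3*l^2 + 3*l - 1))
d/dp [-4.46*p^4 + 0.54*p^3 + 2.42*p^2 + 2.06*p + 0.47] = -17.84*p^3 + 1.62*p^2 + 4.84*p + 2.06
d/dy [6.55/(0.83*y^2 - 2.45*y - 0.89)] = (16.0475 - 10.873*y)/(-0.83*y^2 + 2.45*y + 0.89)^2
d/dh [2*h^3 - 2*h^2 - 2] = 2*h*(3*h - 2)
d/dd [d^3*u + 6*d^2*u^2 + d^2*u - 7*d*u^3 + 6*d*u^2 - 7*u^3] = u*(3*d^2 + 12*d*u + 2*d - 7*u^2 + 6*u)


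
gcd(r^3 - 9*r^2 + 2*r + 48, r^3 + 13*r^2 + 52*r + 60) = r + 2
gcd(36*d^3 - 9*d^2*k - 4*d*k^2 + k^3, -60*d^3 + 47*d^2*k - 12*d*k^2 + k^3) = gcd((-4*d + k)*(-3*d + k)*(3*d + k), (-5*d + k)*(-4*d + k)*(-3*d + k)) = 12*d^2 - 7*d*k + k^2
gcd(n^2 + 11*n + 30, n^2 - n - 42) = n + 6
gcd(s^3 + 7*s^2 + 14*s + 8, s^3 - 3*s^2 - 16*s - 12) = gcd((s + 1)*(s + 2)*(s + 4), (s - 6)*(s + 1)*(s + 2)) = s^2 + 3*s + 2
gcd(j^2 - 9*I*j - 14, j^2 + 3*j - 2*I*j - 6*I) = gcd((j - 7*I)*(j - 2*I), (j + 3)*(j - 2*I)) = j - 2*I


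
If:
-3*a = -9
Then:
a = 3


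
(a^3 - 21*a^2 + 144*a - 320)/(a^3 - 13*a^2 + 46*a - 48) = (a^2 - 13*a + 40)/(a^2 - 5*a + 6)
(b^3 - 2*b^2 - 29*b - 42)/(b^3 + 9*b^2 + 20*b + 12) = (b^2 - 4*b - 21)/(b^2 + 7*b + 6)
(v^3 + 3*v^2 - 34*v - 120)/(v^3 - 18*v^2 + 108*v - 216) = (v^2 + 9*v + 20)/(v^2 - 12*v + 36)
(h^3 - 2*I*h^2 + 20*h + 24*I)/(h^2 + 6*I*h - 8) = (h^2 - 4*I*h + 12)/(h + 4*I)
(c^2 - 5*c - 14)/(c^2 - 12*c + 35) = (c + 2)/(c - 5)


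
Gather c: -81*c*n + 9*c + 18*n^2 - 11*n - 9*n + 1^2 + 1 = c*(9 - 81*n) + 18*n^2 - 20*n + 2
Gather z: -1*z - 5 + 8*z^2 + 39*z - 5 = 8*z^2 + 38*z - 10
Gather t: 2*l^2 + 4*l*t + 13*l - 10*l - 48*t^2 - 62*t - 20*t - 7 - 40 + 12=2*l^2 + 3*l - 48*t^2 + t*(4*l - 82) - 35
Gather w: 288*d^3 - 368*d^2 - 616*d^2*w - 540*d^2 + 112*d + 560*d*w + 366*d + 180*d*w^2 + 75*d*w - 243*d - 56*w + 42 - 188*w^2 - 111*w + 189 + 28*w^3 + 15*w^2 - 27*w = 288*d^3 - 908*d^2 + 235*d + 28*w^3 + w^2*(180*d - 173) + w*(-616*d^2 + 635*d - 194) + 231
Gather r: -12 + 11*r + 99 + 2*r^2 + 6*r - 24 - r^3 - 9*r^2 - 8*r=-r^3 - 7*r^2 + 9*r + 63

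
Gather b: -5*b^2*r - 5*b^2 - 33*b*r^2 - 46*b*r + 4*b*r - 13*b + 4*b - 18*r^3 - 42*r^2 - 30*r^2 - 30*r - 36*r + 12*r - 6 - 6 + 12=b^2*(-5*r - 5) + b*(-33*r^2 - 42*r - 9) - 18*r^3 - 72*r^2 - 54*r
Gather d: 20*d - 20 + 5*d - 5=25*d - 25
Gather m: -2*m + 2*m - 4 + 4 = 0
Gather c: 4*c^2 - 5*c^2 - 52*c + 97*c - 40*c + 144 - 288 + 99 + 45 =-c^2 + 5*c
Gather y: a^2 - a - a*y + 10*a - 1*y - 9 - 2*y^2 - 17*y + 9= a^2 + 9*a - 2*y^2 + y*(-a - 18)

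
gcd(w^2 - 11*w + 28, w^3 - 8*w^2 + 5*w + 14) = w - 7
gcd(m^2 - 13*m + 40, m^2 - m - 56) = m - 8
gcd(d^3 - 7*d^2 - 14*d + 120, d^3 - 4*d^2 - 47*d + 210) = d^2 - 11*d + 30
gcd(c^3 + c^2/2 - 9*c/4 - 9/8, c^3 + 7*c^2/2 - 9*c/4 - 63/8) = c^2 - 9/4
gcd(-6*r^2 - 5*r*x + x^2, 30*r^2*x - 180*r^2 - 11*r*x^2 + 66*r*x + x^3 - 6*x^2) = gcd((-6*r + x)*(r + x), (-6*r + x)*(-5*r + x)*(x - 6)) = -6*r + x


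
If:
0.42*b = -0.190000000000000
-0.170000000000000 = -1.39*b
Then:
No Solution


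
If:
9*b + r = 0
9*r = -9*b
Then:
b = 0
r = 0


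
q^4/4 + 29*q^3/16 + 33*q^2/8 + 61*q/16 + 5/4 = (q/4 + 1/4)*(q + 1)*(q + 5/4)*(q + 4)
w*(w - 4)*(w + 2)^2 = w^4 - 12*w^2 - 16*w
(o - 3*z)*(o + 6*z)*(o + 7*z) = o^3 + 10*o^2*z + 3*o*z^2 - 126*z^3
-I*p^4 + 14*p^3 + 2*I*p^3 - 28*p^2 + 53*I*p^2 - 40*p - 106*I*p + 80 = (p - 2)*(p + 5*I)*(p + 8*I)*(-I*p + 1)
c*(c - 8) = c^2 - 8*c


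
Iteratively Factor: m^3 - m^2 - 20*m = (m + 4)*(m^2 - 5*m) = (m - 5)*(m + 4)*(m)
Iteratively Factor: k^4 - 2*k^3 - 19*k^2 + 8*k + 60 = (k + 2)*(k^3 - 4*k^2 - 11*k + 30) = (k + 2)*(k + 3)*(k^2 - 7*k + 10) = (k - 2)*(k + 2)*(k + 3)*(k - 5)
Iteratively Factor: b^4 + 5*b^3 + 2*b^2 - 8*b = (b)*(b^3 + 5*b^2 + 2*b - 8) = b*(b + 4)*(b^2 + b - 2) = b*(b + 2)*(b + 4)*(b - 1)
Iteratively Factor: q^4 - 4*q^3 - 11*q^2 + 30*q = (q + 3)*(q^3 - 7*q^2 + 10*q) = (q - 5)*(q + 3)*(q^2 - 2*q) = (q - 5)*(q - 2)*(q + 3)*(q)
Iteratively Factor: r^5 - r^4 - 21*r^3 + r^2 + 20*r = (r)*(r^4 - r^3 - 21*r^2 + r + 20) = r*(r - 1)*(r^3 - 21*r - 20) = r*(r - 1)*(r + 4)*(r^2 - 4*r - 5) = r*(r - 1)*(r + 1)*(r + 4)*(r - 5)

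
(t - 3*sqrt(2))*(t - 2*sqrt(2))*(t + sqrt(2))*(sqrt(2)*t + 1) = sqrt(2)*t^4 - 7*t^3 - 2*sqrt(2)*t^2 + 26*t + 12*sqrt(2)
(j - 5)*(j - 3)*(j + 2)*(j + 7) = j^4 + j^3 - 43*j^2 + 23*j + 210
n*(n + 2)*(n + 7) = n^3 + 9*n^2 + 14*n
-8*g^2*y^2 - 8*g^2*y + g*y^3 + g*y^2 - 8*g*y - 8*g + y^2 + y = (-8*g + y)*(y + 1)*(g*y + 1)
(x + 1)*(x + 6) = x^2 + 7*x + 6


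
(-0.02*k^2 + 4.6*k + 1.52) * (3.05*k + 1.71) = -0.061*k^3 + 13.9958*k^2 + 12.502*k + 2.5992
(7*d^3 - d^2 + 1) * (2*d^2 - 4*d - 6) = 14*d^5 - 30*d^4 - 38*d^3 + 8*d^2 - 4*d - 6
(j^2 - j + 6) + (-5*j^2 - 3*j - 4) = -4*j^2 - 4*j + 2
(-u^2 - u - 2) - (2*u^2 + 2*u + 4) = -3*u^2 - 3*u - 6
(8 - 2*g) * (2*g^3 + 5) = -4*g^4 + 16*g^3 - 10*g + 40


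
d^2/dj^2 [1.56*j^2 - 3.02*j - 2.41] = 3.12000000000000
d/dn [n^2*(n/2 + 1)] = n*(3*n + 4)/2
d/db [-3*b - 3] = -3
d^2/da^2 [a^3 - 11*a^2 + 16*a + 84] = 6*a - 22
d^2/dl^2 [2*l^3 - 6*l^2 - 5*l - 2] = 12*l - 12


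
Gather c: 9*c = 9*c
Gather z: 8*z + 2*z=10*z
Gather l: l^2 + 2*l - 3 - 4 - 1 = l^2 + 2*l - 8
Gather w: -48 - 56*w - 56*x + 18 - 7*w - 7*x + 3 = -63*w - 63*x - 27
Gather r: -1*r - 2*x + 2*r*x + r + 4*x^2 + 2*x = 2*r*x + 4*x^2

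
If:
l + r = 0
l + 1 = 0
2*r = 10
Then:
No Solution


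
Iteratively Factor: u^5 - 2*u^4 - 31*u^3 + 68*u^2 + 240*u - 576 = (u - 4)*(u^4 + 2*u^3 - 23*u^2 - 24*u + 144) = (u - 4)*(u - 3)*(u^3 + 5*u^2 - 8*u - 48) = (u - 4)*(u - 3)^2*(u^2 + 8*u + 16) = (u - 4)*(u - 3)^2*(u + 4)*(u + 4)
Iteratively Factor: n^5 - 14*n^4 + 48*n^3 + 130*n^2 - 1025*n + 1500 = (n - 5)*(n^4 - 9*n^3 + 3*n^2 + 145*n - 300) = (n - 5)^2*(n^3 - 4*n^2 - 17*n + 60) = (n - 5)^3*(n^2 + n - 12) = (n - 5)^3*(n - 3)*(n + 4)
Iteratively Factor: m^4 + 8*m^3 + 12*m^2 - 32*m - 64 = (m - 2)*(m^3 + 10*m^2 + 32*m + 32) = (m - 2)*(m + 4)*(m^2 + 6*m + 8) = (m - 2)*(m + 2)*(m + 4)*(m + 4)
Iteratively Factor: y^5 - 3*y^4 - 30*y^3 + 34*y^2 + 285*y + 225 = (y - 5)*(y^4 + 2*y^3 - 20*y^2 - 66*y - 45) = (y - 5)*(y + 3)*(y^3 - y^2 - 17*y - 15) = (y - 5)^2*(y + 3)*(y^2 + 4*y + 3) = (y - 5)^2*(y + 1)*(y + 3)*(y + 3)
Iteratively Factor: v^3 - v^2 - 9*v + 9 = (v + 3)*(v^2 - 4*v + 3) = (v - 1)*(v + 3)*(v - 3)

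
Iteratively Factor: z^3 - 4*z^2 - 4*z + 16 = (z - 4)*(z^2 - 4) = (z - 4)*(z + 2)*(z - 2)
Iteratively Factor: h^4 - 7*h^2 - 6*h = (h + 1)*(h^3 - h^2 - 6*h) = h*(h + 1)*(h^2 - h - 6) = h*(h - 3)*(h + 1)*(h + 2)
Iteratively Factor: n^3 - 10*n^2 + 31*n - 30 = (n - 2)*(n^2 - 8*n + 15) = (n - 5)*(n - 2)*(n - 3)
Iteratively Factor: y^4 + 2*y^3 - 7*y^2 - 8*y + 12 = (y + 2)*(y^3 - 7*y + 6) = (y - 1)*(y + 2)*(y^2 + y - 6) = (y - 2)*(y - 1)*(y + 2)*(y + 3)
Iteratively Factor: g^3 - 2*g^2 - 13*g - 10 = (g + 1)*(g^2 - 3*g - 10) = (g - 5)*(g + 1)*(g + 2)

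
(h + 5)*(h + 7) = h^2 + 12*h + 35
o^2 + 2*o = o*(o + 2)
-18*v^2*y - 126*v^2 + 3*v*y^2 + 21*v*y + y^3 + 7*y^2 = (-3*v + y)*(6*v + y)*(y + 7)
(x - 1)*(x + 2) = x^2 + x - 2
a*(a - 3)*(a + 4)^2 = a^4 + 5*a^3 - 8*a^2 - 48*a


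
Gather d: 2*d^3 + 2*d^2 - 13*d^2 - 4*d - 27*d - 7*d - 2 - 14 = 2*d^3 - 11*d^2 - 38*d - 16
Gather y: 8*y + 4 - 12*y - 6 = -4*y - 2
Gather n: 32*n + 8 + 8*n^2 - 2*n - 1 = 8*n^2 + 30*n + 7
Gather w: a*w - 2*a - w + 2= -2*a + w*(a - 1) + 2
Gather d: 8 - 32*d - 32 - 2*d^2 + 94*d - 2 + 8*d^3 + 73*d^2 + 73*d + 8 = 8*d^3 + 71*d^2 + 135*d - 18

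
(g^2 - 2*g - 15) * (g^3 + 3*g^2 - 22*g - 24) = g^5 + g^4 - 43*g^3 - 25*g^2 + 378*g + 360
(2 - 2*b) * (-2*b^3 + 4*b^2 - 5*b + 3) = 4*b^4 - 12*b^3 + 18*b^2 - 16*b + 6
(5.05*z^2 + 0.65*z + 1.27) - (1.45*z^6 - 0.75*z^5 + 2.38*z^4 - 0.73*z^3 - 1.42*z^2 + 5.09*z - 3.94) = -1.45*z^6 + 0.75*z^5 - 2.38*z^4 + 0.73*z^3 + 6.47*z^2 - 4.44*z + 5.21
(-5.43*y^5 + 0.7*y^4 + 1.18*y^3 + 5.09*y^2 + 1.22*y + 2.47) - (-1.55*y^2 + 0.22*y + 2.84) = -5.43*y^5 + 0.7*y^4 + 1.18*y^3 + 6.64*y^2 + 1.0*y - 0.37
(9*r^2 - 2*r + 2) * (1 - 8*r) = -72*r^3 + 25*r^2 - 18*r + 2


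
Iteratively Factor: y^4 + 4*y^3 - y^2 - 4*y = (y + 4)*(y^3 - y) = (y - 1)*(y + 4)*(y^2 + y) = y*(y - 1)*(y + 4)*(y + 1)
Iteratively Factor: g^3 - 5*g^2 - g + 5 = (g - 5)*(g^2 - 1) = (g - 5)*(g + 1)*(g - 1)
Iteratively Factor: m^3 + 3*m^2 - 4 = (m - 1)*(m^2 + 4*m + 4) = (m - 1)*(m + 2)*(m + 2)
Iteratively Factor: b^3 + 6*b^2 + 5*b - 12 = (b - 1)*(b^2 + 7*b + 12) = (b - 1)*(b + 4)*(b + 3)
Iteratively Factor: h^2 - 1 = (h + 1)*(h - 1)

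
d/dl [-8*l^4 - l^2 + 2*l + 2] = -32*l^3 - 2*l + 2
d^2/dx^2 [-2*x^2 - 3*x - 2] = -4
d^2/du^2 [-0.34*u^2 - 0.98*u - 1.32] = -0.680000000000000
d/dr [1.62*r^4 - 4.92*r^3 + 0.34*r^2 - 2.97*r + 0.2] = 6.48*r^3 - 14.76*r^2 + 0.68*r - 2.97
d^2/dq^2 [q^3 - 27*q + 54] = 6*q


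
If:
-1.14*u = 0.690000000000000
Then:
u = -0.61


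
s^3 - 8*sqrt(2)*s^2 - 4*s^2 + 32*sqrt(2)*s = s*(s - 4)*(s - 8*sqrt(2))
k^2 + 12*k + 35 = (k + 5)*(k + 7)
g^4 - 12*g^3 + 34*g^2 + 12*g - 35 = (g - 7)*(g - 5)*(g - 1)*(g + 1)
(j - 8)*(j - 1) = j^2 - 9*j + 8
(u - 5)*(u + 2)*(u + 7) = u^3 + 4*u^2 - 31*u - 70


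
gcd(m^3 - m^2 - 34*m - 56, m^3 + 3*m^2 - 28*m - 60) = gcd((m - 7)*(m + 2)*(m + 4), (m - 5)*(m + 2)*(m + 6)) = m + 2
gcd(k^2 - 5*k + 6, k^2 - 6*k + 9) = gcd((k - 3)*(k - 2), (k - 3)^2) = k - 3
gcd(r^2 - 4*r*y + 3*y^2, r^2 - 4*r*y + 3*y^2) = r^2 - 4*r*y + 3*y^2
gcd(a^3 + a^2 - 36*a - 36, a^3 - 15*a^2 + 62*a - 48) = a - 6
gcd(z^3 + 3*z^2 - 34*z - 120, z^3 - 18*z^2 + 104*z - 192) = z - 6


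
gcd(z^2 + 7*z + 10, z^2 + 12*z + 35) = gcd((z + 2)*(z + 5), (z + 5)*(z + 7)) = z + 5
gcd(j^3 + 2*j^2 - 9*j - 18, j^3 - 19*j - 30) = j^2 + 5*j + 6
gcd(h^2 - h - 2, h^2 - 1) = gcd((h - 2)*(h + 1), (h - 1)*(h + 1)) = h + 1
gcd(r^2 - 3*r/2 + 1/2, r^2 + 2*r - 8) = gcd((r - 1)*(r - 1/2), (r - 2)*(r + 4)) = 1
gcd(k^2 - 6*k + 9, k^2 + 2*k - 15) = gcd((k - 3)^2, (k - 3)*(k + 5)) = k - 3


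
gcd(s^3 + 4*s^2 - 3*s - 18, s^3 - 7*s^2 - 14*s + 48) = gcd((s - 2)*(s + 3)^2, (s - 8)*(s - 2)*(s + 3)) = s^2 + s - 6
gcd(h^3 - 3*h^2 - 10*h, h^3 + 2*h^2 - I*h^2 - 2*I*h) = h^2 + 2*h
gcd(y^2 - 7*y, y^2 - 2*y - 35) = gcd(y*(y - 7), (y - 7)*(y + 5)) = y - 7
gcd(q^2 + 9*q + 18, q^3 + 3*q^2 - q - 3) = q + 3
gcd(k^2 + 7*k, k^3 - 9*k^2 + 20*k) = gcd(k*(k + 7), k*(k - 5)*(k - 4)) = k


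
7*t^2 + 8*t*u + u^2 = (t + u)*(7*t + u)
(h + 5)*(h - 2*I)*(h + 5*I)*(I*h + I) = I*h^4 - 3*h^3 + 6*I*h^3 - 18*h^2 + 15*I*h^2 - 15*h + 60*I*h + 50*I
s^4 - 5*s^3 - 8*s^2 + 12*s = s*(s - 6)*(s - 1)*(s + 2)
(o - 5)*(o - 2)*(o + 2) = o^3 - 5*o^2 - 4*o + 20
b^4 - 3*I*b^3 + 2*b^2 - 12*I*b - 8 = (b - 2*I)^2*(b - I)*(b + 2*I)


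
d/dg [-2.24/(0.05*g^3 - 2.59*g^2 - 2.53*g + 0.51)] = (0.336*g^2 - 11.6032*g - 5.6672)/(0.05*g^3 - 2.59*g^2 - 2.53*g + 0.51)^2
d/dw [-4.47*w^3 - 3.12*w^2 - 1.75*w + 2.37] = -13.41*w^2 - 6.24*w - 1.75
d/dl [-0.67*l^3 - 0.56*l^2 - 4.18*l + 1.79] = -2.01*l^2 - 1.12*l - 4.18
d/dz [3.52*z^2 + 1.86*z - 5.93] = 7.04*z + 1.86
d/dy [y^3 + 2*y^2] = y*(3*y + 4)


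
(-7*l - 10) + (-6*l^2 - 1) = -6*l^2 - 7*l - 11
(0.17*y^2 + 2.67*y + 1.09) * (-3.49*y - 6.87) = -0.5933*y^3 - 10.4862*y^2 - 22.147*y - 7.4883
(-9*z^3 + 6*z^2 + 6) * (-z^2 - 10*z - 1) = 9*z^5 + 84*z^4 - 51*z^3 - 12*z^2 - 60*z - 6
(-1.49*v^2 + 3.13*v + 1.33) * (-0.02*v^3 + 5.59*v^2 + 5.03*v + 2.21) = 0.0298*v^5 - 8.3917*v^4 + 9.9754*v^3 + 19.8857*v^2 + 13.6072*v + 2.9393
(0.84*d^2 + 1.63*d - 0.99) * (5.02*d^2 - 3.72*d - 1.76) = 4.2168*d^4 + 5.0578*d^3 - 12.5118*d^2 + 0.814000000000001*d + 1.7424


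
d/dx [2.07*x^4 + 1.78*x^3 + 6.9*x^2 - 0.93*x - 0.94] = 8.28*x^3 + 5.34*x^2 + 13.8*x - 0.93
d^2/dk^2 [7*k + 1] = 0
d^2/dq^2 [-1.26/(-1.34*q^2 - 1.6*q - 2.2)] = (-4.524912*q^2 - 5.40288*q + 1.26*(2.68*q + 1.6)*(5.36*q + 3.2) - 7.42896)/(1.34*q^2 + 1.6*q + 2.2)^3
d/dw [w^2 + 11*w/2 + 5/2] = 2*w + 11/2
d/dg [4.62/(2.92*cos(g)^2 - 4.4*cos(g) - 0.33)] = (26.9808*cos(g) - 20.328)*sin(g)/(-2.92*cos(g)^2 + 4.4*cos(g) + 0.33)^2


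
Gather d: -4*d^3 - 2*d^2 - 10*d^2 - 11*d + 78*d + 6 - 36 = -4*d^3 - 12*d^2 + 67*d - 30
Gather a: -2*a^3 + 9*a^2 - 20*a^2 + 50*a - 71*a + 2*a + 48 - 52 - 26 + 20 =-2*a^3 - 11*a^2 - 19*a - 10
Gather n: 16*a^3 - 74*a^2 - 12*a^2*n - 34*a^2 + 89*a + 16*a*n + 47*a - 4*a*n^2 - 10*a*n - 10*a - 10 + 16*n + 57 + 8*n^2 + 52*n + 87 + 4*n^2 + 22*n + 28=16*a^3 - 108*a^2 + 126*a + n^2*(12 - 4*a) + n*(-12*a^2 + 6*a + 90) + 162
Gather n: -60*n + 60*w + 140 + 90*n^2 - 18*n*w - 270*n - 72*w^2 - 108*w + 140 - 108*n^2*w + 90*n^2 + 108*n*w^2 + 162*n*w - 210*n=n^2*(180 - 108*w) + n*(108*w^2 + 144*w - 540) - 72*w^2 - 48*w + 280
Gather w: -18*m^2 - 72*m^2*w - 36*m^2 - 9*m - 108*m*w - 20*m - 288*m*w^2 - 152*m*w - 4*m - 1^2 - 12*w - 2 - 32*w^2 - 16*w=-54*m^2 - 33*m + w^2*(-288*m - 32) + w*(-72*m^2 - 260*m - 28) - 3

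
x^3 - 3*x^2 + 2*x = x*(x - 2)*(x - 1)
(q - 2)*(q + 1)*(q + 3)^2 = q^4 + 5*q^3 + q^2 - 21*q - 18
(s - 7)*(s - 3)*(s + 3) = s^3 - 7*s^2 - 9*s + 63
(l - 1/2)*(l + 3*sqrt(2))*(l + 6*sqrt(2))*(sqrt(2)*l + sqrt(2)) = sqrt(2)*l^4 + sqrt(2)*l^3/2 + 18*l^3 + 9*l^2 + 71*sqrt(2)*l^2/2 - 9*l + 18*sqrt(2)*l - 18*sqrt(2)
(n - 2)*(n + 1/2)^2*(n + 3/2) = n^4 + n^3/2 - 13*n^2/4 - 25*n/8 - 3/4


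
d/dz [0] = 0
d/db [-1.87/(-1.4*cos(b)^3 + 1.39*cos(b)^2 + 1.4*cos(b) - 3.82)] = (7.854*cos(b)^2 - 5.1986*cos(b) - 2.618)*sin(b)/(-1.4*sin(b)^2*cos(b) + 1.39*sin(b)^2 + 2.43)^2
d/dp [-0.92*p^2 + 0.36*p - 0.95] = 0.36 - 1.84*p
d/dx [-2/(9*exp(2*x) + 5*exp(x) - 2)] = (36*exp(x) + 10)*exp(x)/(9*exp(2*x) + 5*exp(x) - 2)^2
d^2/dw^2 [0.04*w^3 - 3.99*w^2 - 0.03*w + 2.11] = 0.24*w - 7.98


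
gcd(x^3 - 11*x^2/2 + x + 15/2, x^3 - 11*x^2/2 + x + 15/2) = x^3 - 11*x^2/2 + x + 15/2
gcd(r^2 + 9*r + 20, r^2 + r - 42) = 1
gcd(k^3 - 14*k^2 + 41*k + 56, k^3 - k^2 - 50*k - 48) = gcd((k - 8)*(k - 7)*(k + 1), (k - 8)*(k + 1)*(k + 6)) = k^2 - 7*k - 8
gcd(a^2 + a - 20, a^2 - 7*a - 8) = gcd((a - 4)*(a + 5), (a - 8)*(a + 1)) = 1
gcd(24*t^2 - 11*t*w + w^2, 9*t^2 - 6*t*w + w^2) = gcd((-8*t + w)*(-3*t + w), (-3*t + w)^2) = 3*t - w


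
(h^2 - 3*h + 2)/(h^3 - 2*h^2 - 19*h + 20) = (h - 2)/(h^2 - h - 20)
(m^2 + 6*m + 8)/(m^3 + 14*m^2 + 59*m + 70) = (m + 4)/(m^2 + 12*m + 35)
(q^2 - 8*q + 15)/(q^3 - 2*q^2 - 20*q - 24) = (-q^2 + 8*q - 15)/(-q^3 + 2*q^2 + 20*q + 24)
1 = 1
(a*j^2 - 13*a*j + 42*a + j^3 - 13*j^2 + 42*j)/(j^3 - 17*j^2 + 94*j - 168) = (a + j)/(j - 4)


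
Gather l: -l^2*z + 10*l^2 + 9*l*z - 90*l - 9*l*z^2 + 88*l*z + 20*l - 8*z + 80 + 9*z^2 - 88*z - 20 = l^2*(10 - z) + l*(-9*z^2 + 97*z - 70) + 9*z^2 - 96*z + 60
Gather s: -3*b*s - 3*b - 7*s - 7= -3*b + s*(-3*b - 7) - 7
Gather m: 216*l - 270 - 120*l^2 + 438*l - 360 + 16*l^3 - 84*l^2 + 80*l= 16*l^3 - 204*l^2 + 734*l - 630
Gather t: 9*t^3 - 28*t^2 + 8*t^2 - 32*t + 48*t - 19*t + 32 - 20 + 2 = 9*t^3 - 20*t^2 - 3*t + 14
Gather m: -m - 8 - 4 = -m - 12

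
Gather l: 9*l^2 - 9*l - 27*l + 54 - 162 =9*l^2 - 36*l - 108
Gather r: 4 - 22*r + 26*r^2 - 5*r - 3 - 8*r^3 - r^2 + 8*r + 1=-8*r^3 + 25*r^2 - 19*r + 2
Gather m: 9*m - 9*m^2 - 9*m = -9*m^2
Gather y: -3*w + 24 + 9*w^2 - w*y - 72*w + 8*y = 9*w^2 - 75*w + y*(8 - w) + 24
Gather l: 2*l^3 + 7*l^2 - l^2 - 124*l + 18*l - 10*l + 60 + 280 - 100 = 2*l^3 + 6*l^2 - 116*l + 240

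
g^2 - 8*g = g*(g - 8)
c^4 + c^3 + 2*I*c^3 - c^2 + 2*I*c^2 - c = c*(c + I)*(-I*c + 1)*(I*c + I)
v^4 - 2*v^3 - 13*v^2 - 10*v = v*(v - 5)*(v + 1)*(v + 2)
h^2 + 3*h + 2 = (h + 1)*(h + 2)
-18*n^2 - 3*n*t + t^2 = (-6*n + t)*(3*n + t)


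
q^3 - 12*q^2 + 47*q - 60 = (q - 5)*(q - 4)*(q - 3)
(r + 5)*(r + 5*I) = r^2 + 5*r + 5*I*r + 25*I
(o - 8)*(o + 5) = o^2 - 3*o - 40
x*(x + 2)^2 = x^3 + 4*x^2 + 4*x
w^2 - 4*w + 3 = (w - 3)*(w - 1)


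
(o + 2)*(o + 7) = o^2 + 9*o + 14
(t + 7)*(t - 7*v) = t^2 - 7*t*v + 7*t - 49*v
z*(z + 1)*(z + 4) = z^3 + 5*z^2 + 4*z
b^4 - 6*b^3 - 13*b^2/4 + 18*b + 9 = (b - 6)*(b - 2)*(b + 1/2)*(b + 3/2)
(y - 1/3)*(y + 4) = y^2 + 11*y/3 - 4/3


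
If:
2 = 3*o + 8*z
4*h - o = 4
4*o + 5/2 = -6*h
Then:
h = 27/44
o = -17/11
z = 73/88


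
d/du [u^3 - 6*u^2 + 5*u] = 3*u^2 - 12*u + 5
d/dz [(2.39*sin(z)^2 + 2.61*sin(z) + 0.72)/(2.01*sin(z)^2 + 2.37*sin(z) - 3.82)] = (0.418199999999999*sin(z)^2 - 21.154*sin(z) - 11.6766)*cos(z)/(4.0401*sin(z)^4 + 9.5274*sin(z)^3 - 9.7395*sin(z)^2 - 18.1068*sin(z) + 14.5924)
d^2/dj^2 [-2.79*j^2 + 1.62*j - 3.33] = -5.58000000000000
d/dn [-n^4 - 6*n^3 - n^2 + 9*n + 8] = -4*n^3 - 18*n^2 - 2*n + 9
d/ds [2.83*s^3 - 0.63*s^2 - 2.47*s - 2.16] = 8.49*s^2 - 1.26*s - 2.47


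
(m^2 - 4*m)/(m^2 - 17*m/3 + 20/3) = 3*m/(3*m - 5)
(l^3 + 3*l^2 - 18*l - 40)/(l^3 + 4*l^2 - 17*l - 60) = (l + 2)/(l + 3)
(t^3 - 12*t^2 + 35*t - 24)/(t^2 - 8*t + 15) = (t^2 - 9*t + 8)/(t - 5)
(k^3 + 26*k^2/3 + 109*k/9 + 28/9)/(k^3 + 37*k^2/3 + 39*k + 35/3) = (k + 4/3)/(k + 5)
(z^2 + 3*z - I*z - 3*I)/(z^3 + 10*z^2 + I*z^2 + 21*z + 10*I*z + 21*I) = (z - I)/(z^2 + z*(7 + I) + 7*I)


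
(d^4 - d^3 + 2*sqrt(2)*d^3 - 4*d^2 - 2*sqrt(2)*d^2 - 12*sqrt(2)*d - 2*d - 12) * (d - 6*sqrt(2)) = d^5 - 4*sqrt(2)*d^4 - d^4 - 28*d^3 + 4*sqrt(2)*d^3 + 12*sqrt(2)*d^2 + 22*d^2 + 12*sqrt(2)*d + 132*d + 72*sqrt(2)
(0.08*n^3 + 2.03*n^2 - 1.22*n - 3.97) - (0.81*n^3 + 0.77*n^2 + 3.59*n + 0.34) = -0.73*n^3 + 1.26*n^2 - 4.81*n - 4.31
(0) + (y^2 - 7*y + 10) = y^2 - 7*y + 10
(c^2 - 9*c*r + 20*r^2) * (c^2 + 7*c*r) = c^4 - 2*c^3*r - 43*c^2*r^2 + 140*c*r^3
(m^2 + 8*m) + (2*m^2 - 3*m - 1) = 3*m^2 + 5*m - 1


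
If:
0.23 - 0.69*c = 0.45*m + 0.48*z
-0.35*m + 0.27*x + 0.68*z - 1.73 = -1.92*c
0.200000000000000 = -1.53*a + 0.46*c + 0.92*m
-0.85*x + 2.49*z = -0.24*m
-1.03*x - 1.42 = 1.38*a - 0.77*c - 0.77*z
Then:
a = -0.31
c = 0.84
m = -0.72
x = -0.38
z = -0.06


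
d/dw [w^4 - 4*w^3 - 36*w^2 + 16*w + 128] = 4*w^3 - 12*w^2 - 72*w + 16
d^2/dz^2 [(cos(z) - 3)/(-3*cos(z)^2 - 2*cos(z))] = 3*(-38*sin(z)^4/cos(z)^3 - 3*sin(z)^2 - 21 - 26/cos(z) + 36/cos(z)^2 + 46/cos(z)^3)/(3*cos(z) + 2)^3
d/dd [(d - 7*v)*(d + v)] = 2*d - 6*v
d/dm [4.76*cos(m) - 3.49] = -4.76*sin(m)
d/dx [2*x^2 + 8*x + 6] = 4*x + 8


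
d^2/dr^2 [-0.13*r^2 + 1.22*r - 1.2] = -0.260000000000000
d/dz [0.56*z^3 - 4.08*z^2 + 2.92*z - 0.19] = 1.68*z^2 - 8.16*z + 2.92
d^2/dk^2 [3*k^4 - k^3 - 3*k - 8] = 6*k*(6*k - 1)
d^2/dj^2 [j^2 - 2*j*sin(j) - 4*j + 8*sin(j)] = 2*j*sin(j) - 8*sin(j) - 4*cos(j) + 2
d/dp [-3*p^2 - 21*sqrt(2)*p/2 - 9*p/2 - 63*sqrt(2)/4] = -6*p - 21*sqrt(2)/2 - 9/2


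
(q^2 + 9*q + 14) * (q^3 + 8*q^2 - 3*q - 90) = q^5 + 17*q^4 + 83*q^3 - 5*q^2 - 852*q - 1260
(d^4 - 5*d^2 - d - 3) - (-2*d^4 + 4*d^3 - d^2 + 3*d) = 3*d^4 - 4*d^3 - 4*d^2 - 4*d - 3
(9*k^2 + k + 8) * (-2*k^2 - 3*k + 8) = -18*k^4 - 29*k^3 + 53*k^2 - 16*k + 64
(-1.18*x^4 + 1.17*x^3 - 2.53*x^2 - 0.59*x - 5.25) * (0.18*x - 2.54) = -0.2124*x^5 + 3.2078*x^4 - 3.4272*x^3 + 6.32*x^2 + 0.5536*x + 13.335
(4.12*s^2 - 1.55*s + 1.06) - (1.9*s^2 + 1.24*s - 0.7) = 2.22*s^2 - 2.79*s + 1.76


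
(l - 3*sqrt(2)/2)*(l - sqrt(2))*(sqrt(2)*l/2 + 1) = sqrt(2)*l^3/2 - 3*l^2/2 - sqrt(2)*l + 3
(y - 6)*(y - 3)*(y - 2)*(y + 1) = y^4 - 10*y^3 + 25*y^2 - 36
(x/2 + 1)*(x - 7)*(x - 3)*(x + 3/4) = x^4/2 - 29*x^3/8 - 5*x^2/2 + 171*x/8 + 63/4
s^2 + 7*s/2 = s*(s + 7/2)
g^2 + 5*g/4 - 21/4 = (g - 7/4)*(g + 3)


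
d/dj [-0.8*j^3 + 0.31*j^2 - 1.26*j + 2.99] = -2.4*j^2 + 0.62*j - 1.26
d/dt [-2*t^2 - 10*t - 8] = -4*t - 10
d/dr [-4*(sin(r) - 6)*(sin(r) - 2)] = 8*(4 - sin(r))*cos(r)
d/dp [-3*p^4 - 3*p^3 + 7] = p^2*(-12*p - 9)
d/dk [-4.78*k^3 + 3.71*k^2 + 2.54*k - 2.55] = -14.34*k^2 + 7.42*k + 2.54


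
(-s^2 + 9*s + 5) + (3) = -s^2 + 9*s + 8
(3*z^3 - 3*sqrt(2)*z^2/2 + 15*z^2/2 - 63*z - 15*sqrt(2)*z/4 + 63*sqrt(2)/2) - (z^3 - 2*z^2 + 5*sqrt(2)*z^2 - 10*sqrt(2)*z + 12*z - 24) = 2*z^3 - 13*sqrt(2)*z^2/2 + 19*z^2/2 - 75*z + 25*sqrt(2)*z/4 + 24 + 63*sqrt(2)/2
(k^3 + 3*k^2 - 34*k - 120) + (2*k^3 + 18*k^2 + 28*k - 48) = 3*k^3 + 21*k^2 - 6*k - 168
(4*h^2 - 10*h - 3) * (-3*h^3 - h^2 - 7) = -12*h^5 + 26*h^4 + 19*h^3 - 25*h^2 + 70*h + 21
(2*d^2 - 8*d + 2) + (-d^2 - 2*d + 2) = d^2 - 10*d + 4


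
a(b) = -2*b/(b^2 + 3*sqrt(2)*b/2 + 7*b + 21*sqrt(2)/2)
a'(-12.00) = 0.11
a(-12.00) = 0.49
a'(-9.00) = 0.70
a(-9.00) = 1.31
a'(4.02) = 0.00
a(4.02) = -0.12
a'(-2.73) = -2.19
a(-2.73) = -2.10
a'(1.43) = -0.03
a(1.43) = -0.10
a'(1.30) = -0.03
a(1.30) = -0.09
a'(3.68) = 0.00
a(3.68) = -0.12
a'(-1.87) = -13.66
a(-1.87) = 2.90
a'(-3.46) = -0.26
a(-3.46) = -1.46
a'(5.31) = 0.00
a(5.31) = -0.12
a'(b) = -2*b*(-2*b - 7 - 3*sqrt(2)/2)/(b^2 + 3*sqrt(2)*b/2 + 7*b + 21*sqrt(2)/2)^2 - 2/(b^2 + 3*sqrt(2)*b/2 + 7*b + 21*sqrt(2)/2)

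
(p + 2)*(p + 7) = p^2 + 9*p + 14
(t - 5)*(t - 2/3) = t^2 - 17*t/3 + 10/3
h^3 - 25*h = h*(h - 5)*(h + 5)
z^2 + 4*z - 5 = (z - 1)*(z + 5)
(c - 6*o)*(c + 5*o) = c^2 - c*o - 30*o^2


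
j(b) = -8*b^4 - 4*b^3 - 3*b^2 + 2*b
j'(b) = -32*b^3 - 12*b^2 - 6*b + 2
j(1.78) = -108.81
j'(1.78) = -227.17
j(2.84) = -630.57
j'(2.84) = -844.83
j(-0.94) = -7.45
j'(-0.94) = 23.62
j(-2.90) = -499.30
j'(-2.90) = 698.93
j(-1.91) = -93.36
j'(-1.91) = 192.65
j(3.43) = -1297.15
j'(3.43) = -1451.07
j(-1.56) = -42.61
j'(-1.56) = 103.64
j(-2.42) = -240.10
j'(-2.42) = 399.76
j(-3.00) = -573.00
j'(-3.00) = 776.00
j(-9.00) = -49833.00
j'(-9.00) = 22412.00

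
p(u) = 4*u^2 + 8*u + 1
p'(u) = 8*u + 8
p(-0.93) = -2.98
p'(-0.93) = 0.56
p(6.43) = 217.82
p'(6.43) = 59.44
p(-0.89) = -2.95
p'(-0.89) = 0.88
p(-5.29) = 70.62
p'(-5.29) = -34.32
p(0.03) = 1.24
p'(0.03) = 8.24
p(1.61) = 24.25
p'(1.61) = 20.88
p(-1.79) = -0.50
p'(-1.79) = -6.32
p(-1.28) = -2.69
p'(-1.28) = -2.24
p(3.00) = 61.00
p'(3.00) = 32.00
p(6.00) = 193.00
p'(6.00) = 56.00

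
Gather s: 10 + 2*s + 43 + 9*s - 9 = 11*s + 44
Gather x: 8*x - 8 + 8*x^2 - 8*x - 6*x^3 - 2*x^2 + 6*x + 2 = -6*x^3 + 6*x^2 + 6*x - 6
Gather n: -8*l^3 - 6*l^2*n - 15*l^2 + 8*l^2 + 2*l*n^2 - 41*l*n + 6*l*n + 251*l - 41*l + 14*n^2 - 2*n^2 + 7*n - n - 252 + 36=-8*l^3 - 7*l^2 + 210*l + n^2*(2*l + 12) + n*(-6*l^2 - 35*l + 6) - 216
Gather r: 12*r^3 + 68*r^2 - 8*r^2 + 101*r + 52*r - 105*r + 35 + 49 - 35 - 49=12*r^3 + 60*r^2 + 48*r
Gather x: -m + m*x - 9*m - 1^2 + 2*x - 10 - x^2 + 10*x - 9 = -10*m - x^2 + x*(m + 12) - 20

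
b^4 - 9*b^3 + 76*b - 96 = (b - 8)*(b - 2)^2*(b + 3)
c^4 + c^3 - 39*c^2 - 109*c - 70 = (c - 7)*(c + 1)*(c + 2)*(c + 5)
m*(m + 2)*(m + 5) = m^3 + 7*m^2 + 10*m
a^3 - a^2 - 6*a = a*(a - 3)*(a + 2)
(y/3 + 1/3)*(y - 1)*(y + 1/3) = y^3/3 + y^2/9 - y/3 - 1/9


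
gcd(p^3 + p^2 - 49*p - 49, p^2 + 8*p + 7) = p^2 + 8*p + 7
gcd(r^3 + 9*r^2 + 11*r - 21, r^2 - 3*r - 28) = 1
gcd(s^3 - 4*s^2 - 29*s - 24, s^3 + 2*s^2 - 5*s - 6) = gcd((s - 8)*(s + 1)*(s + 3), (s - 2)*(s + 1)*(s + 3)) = s^2 + 4*s + 3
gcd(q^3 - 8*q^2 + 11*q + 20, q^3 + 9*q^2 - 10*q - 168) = q - 4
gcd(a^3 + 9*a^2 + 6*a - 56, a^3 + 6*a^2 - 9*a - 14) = a^2 + 5*a - 14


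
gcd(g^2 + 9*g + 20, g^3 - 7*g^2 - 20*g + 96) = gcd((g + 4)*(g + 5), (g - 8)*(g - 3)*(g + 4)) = g + 4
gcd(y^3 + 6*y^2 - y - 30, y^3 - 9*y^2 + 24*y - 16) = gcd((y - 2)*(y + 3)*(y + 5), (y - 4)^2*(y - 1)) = 1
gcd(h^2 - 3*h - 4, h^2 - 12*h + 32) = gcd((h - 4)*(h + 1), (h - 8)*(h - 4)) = h - 4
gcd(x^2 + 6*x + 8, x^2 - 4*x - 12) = x + 2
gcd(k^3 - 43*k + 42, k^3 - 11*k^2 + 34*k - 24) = k^2 - 7*k + 6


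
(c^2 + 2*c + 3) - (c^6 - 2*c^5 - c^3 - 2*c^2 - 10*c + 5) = -c^6 + 2*c^5 + c^3 + 3*c^2 + 12*c - 2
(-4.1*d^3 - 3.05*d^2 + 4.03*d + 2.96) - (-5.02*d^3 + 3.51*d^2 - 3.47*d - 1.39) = 0.92*d^3 - 6.56*d^2 + 7.5*d + 4.35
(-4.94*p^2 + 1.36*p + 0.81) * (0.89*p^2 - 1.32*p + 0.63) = -4.3966*p^4 + 7.7312*p^3 - 4.1865*p^2 - 0.2124*p + 0.5103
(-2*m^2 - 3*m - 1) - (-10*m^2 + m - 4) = 8*m^2 - 4*m + 3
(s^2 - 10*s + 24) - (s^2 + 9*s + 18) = 6 - 19*s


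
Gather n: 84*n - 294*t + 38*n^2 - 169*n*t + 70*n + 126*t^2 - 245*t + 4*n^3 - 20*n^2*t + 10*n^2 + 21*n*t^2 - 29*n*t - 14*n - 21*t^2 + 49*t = 4*n^3 + n^2*(48 - 20*t) + n*(21*t^2 - 198*t + 140) + 105*t^2 - 490*t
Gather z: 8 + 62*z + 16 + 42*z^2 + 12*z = 42*z^2 + 74*z + 24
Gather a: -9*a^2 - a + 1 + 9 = -9*a^2 - a + 10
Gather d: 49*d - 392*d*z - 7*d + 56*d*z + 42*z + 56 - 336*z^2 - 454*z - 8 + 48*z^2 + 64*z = d*(42 - 336*z) - 288*z^2 - 348*z + 48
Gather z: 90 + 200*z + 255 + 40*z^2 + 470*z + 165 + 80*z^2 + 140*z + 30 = 120*z^2 + 810*z + 540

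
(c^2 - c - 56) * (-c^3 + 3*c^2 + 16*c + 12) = -c^5 + 4*c^4 + 69*c^3 - 172*c^2 - 908*c - 672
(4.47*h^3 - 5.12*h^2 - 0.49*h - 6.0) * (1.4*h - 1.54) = 6.258*h^4 - 14.0518*h^3 + 7.1988*h^2 - 7.6454*h + 9.24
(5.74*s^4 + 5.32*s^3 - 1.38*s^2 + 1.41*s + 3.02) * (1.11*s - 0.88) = 6.3714*s^5 + 0.854*s^4 - 6.2134*s^3 + 2.7795*s^2 + 2.1114*s - 2.6576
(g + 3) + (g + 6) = 2*g + 9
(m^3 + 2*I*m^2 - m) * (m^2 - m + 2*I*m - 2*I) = m^5 - m^4 + 4*I*m^4 - 5*m^3 - 4*I*m^3 + 5*m^2 - 2*I*m^2 + 2*I*m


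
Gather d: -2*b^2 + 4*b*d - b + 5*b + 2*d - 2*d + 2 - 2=-2*b^2 + 4*b*d + 4*b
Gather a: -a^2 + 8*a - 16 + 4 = -a^2 + 8*a - 12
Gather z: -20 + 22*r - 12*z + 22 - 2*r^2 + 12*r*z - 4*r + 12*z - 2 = -2*r^2 + 12*r*z + 18*r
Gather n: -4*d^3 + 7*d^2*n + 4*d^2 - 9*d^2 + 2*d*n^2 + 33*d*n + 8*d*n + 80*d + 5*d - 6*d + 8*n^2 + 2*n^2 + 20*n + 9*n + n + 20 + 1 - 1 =-4*d^3 - 5*d^2 + 79*d + n^2*(2*d + 10) + n*(7*d^2 + 41*d + 30) + 20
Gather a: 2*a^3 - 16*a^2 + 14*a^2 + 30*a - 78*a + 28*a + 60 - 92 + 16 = 2*a^3 - 2*a^2 - 20*a - 16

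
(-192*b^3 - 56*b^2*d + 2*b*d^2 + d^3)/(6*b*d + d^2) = -32*b^2/d - 4*b + d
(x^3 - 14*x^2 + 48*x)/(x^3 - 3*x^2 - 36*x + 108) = x*(x - 8)/(x^2 + 3*x - 18)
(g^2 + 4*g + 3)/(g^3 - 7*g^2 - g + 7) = (g + 3)/(g^2 - 8*g + 7)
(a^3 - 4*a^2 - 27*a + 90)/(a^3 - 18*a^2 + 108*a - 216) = (a^2 + 2*a - 15)/(a^2 - 12*a + 36)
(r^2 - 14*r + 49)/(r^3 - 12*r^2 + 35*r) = (r - 7)/(r*(r - 5))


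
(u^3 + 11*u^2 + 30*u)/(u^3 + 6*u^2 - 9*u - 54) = u*(u + 5)/(u^2 - 9)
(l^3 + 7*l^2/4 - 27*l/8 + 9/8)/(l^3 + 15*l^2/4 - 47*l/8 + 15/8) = (l + 3)/(l + 5)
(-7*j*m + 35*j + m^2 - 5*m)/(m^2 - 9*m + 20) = (-7*j + m)/(m - 4)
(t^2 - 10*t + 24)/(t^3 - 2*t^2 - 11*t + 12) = (t - 6)/(t^2 + 2*t - 3)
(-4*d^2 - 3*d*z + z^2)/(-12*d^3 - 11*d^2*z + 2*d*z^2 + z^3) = (-4*d + z)/(-12*d^2 + d*z + z^2)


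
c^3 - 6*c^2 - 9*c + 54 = (c - 6)*(c - 3)*(c + 3)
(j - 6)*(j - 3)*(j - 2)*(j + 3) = j^4 - 8*j^3 + 3*j^2 + 72*j - 108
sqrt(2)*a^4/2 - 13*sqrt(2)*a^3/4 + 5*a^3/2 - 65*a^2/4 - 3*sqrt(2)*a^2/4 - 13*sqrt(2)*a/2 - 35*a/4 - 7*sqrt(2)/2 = (a - 7)*(a + 1/2)*(a + 2*sqrt(2))*(sqrt(2)*a/2 + 1/2)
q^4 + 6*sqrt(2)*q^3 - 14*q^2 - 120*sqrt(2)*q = q*(q - 3*sqrt(2))*(q + 4*sqrt(2))*(q + 5*sqrt(2))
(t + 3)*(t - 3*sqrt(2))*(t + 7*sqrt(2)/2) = t^3 + sqrt(2)*t^2/2 + 3*t^2 - 21*t + 3*sqrt(2)*t/2 - 63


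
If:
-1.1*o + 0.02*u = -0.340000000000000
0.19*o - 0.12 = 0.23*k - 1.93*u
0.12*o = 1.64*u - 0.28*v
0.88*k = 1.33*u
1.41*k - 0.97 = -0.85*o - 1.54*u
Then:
No Solution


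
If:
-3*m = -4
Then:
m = 4/3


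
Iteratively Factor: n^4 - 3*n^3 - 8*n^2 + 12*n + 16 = (n - 2)*(n^3 - n^2 - 10*n - 8) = (n - 2)*(n + 2)*(n^2 - 3*n - 4) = (n - 4)*(n - 2)*(n + 2)*(n + 1)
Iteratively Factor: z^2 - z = (z)*(z - 1)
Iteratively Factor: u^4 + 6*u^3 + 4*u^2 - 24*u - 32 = (u - 2)*(u^3 + 8*u^2 + 20*u + 16) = (u - 2)*(u + 4)*(u^2 + 4*u + 4) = (u - 2)*(u + 2)*(u + 4)*(u + 2)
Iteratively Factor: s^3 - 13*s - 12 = (s - 4)*(s^2 + 4*s + 3) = (s - 4)*(s + 3)*(s + 1)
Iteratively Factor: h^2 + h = (h + 1)*(h)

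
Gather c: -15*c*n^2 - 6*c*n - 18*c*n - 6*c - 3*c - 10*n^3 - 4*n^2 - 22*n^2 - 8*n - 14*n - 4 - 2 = c*(-15*n^2 - 24*n - 9) - 10*n^3 - 26*n^2 - 22*n - 6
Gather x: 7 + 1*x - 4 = x + 3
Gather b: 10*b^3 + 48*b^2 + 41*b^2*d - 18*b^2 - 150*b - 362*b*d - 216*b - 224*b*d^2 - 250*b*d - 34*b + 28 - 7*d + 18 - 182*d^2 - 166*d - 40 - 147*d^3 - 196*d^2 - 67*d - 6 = 10*b^3 + b^2*(41*d + 30) + b*(-224*d^2 - 612*d - 400) - 147*d^3 - 378*d^2 - 240*d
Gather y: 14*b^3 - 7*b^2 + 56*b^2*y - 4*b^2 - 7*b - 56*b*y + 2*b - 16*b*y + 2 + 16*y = 14*b^3 - 11*b^2 - 5*b + y*(56*b^2 - 72*b + 16) + 2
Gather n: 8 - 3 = 5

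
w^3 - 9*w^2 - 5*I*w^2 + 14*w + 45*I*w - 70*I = (w - 7)*(w - 2)*(w - 5*I)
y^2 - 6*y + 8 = (y - 4)*(y - 2)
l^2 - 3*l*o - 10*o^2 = (l - 5*o)*(l + 2*o)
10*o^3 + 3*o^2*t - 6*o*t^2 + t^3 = (-5*o + t)*(-2*o + t)*(o + t)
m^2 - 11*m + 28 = (m - 7)*(m - 4)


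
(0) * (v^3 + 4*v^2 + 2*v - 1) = 0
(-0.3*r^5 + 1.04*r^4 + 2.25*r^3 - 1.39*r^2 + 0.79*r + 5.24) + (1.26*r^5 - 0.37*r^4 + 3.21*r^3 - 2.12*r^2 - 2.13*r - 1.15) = 0.96*r^5 + 0.67*r^4 + 5.46*r^3 - 3.51*r^2 - 1.34*r + 4.09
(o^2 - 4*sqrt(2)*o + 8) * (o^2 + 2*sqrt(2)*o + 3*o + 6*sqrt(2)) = o^4 - 2*sqrt(2)*o^3 + 3*o^3 - 6*sqrt(2)*o^2 - 8*o^2 - 24*o + 16*sqrt(2)*o + 48*sqrt(2)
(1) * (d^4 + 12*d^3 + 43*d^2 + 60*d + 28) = d^4 + 12*d^3 + 43*d^2 + 60*d + 28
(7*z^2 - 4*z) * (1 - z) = -7*z^3 + 11*z^2 - 4*z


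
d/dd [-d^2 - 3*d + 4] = -2*d - 3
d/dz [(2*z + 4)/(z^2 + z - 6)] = 2*(z^2 + z - (z + 2)*(2*z + 1) - 6)/(z^2 + z - 6)^2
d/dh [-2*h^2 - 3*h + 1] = -4*h - 3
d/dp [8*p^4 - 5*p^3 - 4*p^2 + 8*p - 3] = 32*p^3 - 15*p^2 - 8*p + 8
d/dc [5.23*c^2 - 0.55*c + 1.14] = 10.46*c - 0.55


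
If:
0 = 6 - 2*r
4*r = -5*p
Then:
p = -12/5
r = 3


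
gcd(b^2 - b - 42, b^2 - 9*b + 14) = b - 7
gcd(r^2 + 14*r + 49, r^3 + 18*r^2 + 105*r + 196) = r^2 + 14*r + 49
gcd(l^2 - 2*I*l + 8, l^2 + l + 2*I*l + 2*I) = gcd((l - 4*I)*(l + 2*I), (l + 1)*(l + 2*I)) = l + 2*I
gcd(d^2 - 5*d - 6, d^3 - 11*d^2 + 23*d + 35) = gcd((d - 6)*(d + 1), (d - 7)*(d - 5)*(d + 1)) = d + 1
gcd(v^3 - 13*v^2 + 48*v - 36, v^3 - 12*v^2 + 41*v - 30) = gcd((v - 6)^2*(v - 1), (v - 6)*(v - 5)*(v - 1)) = v^2 - 7*v + 6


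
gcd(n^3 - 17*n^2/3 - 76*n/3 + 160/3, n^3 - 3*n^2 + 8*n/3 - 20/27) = n - 5/3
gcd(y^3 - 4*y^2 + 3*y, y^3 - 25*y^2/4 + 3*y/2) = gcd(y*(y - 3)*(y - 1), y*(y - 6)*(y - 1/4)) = y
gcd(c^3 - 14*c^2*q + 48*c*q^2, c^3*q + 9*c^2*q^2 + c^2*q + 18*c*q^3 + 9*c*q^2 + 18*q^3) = 1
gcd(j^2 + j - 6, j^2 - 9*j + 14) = j - 2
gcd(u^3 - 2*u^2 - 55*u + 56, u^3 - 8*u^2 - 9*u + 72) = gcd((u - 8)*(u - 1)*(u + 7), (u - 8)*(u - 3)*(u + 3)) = u - 8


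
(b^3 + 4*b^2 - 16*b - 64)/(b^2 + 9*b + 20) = (b^2 - 16)/(b + 5)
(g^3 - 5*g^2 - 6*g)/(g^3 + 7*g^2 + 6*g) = (g - 6)/(g + 6)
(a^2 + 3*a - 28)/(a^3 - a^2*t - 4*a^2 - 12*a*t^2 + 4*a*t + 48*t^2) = (-a - 7)/(-a^2 + a*t + 12*t^2)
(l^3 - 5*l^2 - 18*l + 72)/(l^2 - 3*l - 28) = (l^2 - 9*l + 18)/(l - 7)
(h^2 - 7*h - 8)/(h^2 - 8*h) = (h + 1)/h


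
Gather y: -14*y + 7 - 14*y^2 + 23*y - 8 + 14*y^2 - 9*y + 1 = 0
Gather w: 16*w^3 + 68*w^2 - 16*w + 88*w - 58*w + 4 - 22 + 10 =16*w^3 + 68*w^2 + 14*w - 8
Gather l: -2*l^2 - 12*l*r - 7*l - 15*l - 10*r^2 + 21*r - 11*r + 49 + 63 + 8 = -2*l^2 + l*(-12*r - 22) - 10*r^2 + 10*r + 120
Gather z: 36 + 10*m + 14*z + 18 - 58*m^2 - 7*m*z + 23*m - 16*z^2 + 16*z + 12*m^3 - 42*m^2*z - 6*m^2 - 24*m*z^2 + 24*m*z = 12*m^3 - 64*m^2 + 33*m + z^2*(-24*m - 16) + z*(-42*m^2 + 17*m + 30) + 54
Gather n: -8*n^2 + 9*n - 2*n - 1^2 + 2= -8*n^2 + 7*n + 1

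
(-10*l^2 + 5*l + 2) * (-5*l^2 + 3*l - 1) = 50*l^4 - 55*l^3 + 15*l^2 + l - 2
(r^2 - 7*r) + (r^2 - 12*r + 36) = 2*r^2 - 19*r + 36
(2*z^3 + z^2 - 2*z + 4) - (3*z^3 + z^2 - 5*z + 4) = -z^3 + 3*z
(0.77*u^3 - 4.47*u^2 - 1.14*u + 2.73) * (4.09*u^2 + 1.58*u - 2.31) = 3.1493*u^5 - 17.0657*u^4 - 13.5039*u^3 + 19.6902*u^2 + 6.9468*u - 6.3063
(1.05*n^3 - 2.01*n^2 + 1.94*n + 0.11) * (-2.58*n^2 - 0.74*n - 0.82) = -2.709*n^5 + 4.4088*n^4 - 4.3788*n^3 - 0.0712000000000004*n^2 - 1.6722*n - 0.0902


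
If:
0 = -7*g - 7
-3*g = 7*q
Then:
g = -1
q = 3/7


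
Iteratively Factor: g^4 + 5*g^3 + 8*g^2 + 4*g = (g + 2)*(g^3 + 3*g^2 + 2*g) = g*(g + 2)*(g^2 + 3*g + 2) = g*(g + 2)^2*(g + 1)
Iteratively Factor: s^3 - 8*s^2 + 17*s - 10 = (s - 2)*(s^2 - 6*s + 5) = (s - 5)*(s - 2)*(s - 1)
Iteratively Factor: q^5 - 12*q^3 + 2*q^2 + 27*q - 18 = (q + 2)*(q^4 - 2*q^3 - 8*q^2 + 18*q - 9) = (q - 1)*(q + 2)*(q^3 - q^2 - 9*q + 9) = (q - 3)*(q - 1)*(q + 2)*(q^2 + 2*q - 3) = (q - 3)*(q - 1)*(q + 2)*(q + 3)*(q - 1)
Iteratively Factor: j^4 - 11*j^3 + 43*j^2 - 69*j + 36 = (j - 3)*(j^3 - 8*j^2 + 19*j - 12) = (j - 3)*(j - 1)*(j^2 - 7*j + 12) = (j - 4)*(j - 3)*(j - 1)*(j - 3)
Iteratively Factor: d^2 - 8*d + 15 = (d - 5)*(d - 3)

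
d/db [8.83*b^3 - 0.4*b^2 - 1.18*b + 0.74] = 26.49*b^2 - 0.8*b - 1.18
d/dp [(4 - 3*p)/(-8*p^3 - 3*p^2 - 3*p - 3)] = 3*(-16*p^3 + 29*p^2 + 8*p + 7)/(64*p^6 + 48*p^5 + 57*p^4 + 66*p^3 + 27*p^2 + 18*p + 9)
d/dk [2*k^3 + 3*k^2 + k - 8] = 6*k^2 + 6*k + 1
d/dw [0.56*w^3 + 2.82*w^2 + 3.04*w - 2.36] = 1.68*w^2 + 5.64*w + 3.04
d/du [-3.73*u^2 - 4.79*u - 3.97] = -7.46*u - 4.79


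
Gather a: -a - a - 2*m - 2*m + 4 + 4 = -2*a - 4*m + 8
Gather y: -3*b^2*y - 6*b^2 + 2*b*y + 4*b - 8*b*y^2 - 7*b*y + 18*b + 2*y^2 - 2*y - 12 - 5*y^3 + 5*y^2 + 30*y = -6*b^2 + 22*b - 5*y^3 + y^2*(7 - 8*b) + y*(-3*b^2 - 5*b + 28) - 12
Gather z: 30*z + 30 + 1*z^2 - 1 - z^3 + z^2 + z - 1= -z^3 + 2*z^2 + 31*z + 28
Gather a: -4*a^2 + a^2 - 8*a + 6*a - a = -3*a^2 - 3*a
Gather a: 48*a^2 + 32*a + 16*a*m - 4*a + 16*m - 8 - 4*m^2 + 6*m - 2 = 48*a^2 + a*(16*m + 28) - 4*m^2 + 22*m - 10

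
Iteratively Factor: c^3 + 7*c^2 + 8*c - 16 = (c + 4)*(c^2 + 3*c - 4) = (c + 4)^2*(c - 1)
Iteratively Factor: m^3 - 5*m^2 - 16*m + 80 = (m - 4)*(m^2 - m - 20) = (m - 5)*(m - 4)*(m + 4)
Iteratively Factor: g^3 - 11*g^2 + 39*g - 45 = (g - 5)*(g^2 - 6*g + 9) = (g - 5)*(g - 3)*(g - 3)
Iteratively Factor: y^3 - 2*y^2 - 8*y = (y + 2)*(y^2 - 4*y) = (y - 4)*(y + 2)*(y)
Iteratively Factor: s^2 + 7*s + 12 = (s + 3)*(s + 4)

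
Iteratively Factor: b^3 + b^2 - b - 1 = (b + 1)*(b^2 - 1) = (b - 1)*(b + 1)*(b + 1)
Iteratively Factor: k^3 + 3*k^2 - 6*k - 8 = (k + 1)*(k^2 + 2*k - 8) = (k - 2)*(k + 1)*(k + 4)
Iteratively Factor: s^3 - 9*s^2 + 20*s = (s)*(s^2 - 9*s + 20) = s*(s - 5)*(s - 4)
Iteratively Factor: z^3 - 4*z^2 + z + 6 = (z - 2)*(z^2 - 2*z - 3) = (z - 2)*(z + 1)*(z - 3)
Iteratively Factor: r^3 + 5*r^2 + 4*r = (r + 1)*(r^2 + 4*r) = r*(r + 1)*(r + 4)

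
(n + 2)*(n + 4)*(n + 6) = n^3 + 12*n^2 + 44*n + 48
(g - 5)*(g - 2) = g^2 - 7*g + 10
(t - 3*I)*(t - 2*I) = t^2 - 5*I*t - 6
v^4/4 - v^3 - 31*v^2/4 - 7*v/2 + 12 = (v/4 + 1/2)*(v - 8)*(v - 1)*(v + 3)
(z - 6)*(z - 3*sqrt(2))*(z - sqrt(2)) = z^3 - 6*z^2 - 4*sqrt(2)*z^2 + 6*z + 24*sqrt(2)*z - 36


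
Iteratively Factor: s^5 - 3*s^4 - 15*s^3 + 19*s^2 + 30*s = (s + 3)*(s^4 - 6*s^3 + 3*s^2 + 10*s) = (s + 1)*(s + 3)*(s^3 - 7*s^2 + 10*s) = s*(s + 1)*(s + 3)*(s^2 - 7*s + 10) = s*(s - 2)*(s + 1)*(s + 3)*(s - 5)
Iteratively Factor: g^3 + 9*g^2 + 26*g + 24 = (g + 2)*(g^2 + 7*g + 12) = (g + 2)*(g + 4)*(g + 3)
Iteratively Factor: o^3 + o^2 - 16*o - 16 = (o - 4)*(o^2 + 5*o + 4) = (o - 4)*(o + 1)*(o + 4)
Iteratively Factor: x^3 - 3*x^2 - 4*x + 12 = (x + 2)*(x^2 - 5*x + 6) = (x - 2)*(x + 2)*(x - 3)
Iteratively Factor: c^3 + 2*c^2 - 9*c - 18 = (c + 3)*(c^2 - c - 6) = (c + 2)*(c + 3)*(c - 3)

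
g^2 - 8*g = g*(g - 8)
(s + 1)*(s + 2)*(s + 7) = s^3 + 10*s^2 + 23*s + 14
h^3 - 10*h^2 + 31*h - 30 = (h - 5)*(h - 3)*(h - 2)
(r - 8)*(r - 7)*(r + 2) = r^3 - 13*r^2 + 26*r + 112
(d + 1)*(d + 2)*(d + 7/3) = d^3 + 16*d^2/3 + 9*d + 14/3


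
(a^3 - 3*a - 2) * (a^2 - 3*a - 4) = a^5 - 3*a^4 - 7*a^3 + 7*a^2 + 18*a + 8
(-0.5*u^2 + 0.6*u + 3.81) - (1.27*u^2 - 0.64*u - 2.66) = -1.77*u^2 + 1.24*u + 6.47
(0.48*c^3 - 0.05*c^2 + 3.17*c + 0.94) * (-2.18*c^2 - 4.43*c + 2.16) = -1.0464*c^5 - 2.0174*c^4 - 5.6523*c^3 - 16.2003*c^2 + 2.683*c + 2.0304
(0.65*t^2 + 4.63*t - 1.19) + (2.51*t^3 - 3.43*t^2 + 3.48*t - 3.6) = 2.51*t^3 - 2.78*t^2 + 8.11*t - 4.79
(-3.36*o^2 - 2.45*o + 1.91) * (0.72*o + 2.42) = -2.4192*o^3 - 9.8952*o^2 - 4.5538*o + 4.6222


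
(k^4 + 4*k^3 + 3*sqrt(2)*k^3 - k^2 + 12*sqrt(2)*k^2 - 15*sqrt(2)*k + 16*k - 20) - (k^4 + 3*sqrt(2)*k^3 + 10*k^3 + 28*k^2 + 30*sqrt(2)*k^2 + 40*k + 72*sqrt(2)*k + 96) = -6*k^3 - 29*k^2 - 18*sqrt(2)*k^2 - 87*sqrt(2)*k - 24*k - 116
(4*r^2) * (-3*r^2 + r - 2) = -12*r^4 + 4*r^3 - 8*r^2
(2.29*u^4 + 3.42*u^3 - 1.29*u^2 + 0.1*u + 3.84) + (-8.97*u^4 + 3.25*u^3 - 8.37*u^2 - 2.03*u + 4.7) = -6.68*u^4 + 6.67*u^3 - 9.66*u^2 - 1.93*u + 8.54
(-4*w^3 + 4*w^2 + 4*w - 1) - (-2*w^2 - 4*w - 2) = -4*w^3 + 6*w^2 + 8*w + 1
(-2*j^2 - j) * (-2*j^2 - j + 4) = 4*j^4 + 4*j^3 - 7*j^2 - 4*j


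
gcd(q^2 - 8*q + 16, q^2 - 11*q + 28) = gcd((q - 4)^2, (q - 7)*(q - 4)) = q - 4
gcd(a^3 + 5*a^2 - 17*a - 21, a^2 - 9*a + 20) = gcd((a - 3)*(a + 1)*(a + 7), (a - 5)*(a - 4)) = 1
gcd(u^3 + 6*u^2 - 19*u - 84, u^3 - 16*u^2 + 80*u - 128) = u - 4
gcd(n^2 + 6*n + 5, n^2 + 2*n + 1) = n + 1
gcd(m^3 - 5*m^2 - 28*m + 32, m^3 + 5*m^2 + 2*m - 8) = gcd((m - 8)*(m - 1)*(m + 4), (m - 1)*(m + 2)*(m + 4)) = m^2 + 3*m - 4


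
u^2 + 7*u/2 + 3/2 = (u + 1/2)*(u + 3)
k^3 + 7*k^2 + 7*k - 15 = (k - 1)*(k + 3)*(k + 5)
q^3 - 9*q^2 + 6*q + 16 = (q - 8)*(q - 2)*(q + 1)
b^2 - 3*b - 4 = (b - 4)*(b + 1)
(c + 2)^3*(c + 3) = c^4 + 9*c^3 + 30*c^2 + 44*c + 24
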